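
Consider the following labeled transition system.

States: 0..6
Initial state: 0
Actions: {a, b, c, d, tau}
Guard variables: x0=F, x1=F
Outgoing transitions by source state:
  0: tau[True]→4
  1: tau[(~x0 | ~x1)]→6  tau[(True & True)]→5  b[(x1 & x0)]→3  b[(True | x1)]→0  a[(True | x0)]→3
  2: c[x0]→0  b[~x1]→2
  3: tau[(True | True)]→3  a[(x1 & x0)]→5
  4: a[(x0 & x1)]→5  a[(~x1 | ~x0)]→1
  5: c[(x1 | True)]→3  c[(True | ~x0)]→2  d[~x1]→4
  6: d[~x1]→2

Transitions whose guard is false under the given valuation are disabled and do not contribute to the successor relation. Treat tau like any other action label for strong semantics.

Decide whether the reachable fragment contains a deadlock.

Answer: DEADLOCK-FREE

Working:
R = {0,1,2,3,4,5,6}
  0: tau→4  [1 exit(s)]
  1: a→3  b→0  tau→5  tau→6  [4 exit(s)]
  2: b→2  [1 exit(s)]
  3: tau→3  [1 exit(s)]
  4: a→1  [1 exit(s)]
  5: c→2  c→3  d→4  [3 exit(s)]
  6: d→2  [1 exit(s)]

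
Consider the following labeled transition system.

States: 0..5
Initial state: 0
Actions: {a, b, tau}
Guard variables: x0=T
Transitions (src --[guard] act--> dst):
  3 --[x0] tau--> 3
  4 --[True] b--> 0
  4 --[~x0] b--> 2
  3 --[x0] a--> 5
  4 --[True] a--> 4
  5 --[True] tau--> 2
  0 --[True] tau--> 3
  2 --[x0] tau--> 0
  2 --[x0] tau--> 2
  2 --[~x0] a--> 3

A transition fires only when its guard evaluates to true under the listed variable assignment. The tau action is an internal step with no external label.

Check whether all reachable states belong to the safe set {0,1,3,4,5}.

Allowed set {0,1,3,4,5}
R = {0,2,3,5}
  0: safe
  2: ✗ unsafe
  3: safe
  5: safe
witness against invariant: tau·a·tau → 2

Answer: INVARIANT VIOLATED at state 2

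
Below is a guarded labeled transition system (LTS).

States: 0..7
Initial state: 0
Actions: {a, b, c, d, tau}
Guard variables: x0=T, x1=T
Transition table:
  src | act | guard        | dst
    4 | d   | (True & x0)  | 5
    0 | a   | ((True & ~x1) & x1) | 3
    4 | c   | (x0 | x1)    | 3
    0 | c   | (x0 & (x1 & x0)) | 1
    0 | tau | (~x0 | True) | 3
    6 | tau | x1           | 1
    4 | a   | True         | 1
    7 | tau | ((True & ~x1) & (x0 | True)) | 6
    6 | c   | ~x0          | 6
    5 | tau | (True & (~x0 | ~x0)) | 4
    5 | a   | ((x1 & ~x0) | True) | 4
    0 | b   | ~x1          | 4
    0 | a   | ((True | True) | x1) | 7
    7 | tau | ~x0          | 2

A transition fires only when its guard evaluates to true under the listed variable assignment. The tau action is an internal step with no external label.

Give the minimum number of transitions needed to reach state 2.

Answer: UNREACHABLE

Analysis:
BFS to 2:
  depth 0: {0}
  depth 1: {1,3,7}
2 never appears.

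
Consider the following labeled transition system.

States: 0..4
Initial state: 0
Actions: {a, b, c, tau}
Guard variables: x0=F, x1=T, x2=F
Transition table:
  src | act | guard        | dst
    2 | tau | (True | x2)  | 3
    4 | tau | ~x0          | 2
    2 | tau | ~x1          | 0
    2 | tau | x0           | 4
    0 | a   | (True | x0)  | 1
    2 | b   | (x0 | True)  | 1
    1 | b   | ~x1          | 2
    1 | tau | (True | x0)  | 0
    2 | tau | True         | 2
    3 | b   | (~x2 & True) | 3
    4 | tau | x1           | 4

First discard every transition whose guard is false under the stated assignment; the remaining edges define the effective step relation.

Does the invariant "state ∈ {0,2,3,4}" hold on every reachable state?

Answer: INVARIANT VIOLATED at state 1

Working:
Allowed set {0,2,3,4}
R = {0,1}
  0: ok
  1: VIOLATES
witness against invariant: a → 1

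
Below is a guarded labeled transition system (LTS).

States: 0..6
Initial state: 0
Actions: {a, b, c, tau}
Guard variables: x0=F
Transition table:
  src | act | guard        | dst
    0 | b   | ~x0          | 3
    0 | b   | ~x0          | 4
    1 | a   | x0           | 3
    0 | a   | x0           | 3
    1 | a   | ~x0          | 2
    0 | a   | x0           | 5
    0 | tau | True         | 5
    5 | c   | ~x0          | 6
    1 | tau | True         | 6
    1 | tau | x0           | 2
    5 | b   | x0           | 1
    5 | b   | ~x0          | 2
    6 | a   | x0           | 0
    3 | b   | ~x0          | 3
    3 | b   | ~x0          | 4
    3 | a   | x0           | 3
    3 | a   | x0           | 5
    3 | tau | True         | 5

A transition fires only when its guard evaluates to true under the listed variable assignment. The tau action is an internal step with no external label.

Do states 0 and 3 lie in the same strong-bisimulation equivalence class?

Answer: BISIMILAR

Analysis:
Refine partition for ~:
  round 0: {{0,1,2,3,4,5,6}}
  round 1: {{0,3},{1},{2,4,6},{5}}
Fixed point at round 2; 4 class(es).
0∈{0,3}, 3∈{0,3}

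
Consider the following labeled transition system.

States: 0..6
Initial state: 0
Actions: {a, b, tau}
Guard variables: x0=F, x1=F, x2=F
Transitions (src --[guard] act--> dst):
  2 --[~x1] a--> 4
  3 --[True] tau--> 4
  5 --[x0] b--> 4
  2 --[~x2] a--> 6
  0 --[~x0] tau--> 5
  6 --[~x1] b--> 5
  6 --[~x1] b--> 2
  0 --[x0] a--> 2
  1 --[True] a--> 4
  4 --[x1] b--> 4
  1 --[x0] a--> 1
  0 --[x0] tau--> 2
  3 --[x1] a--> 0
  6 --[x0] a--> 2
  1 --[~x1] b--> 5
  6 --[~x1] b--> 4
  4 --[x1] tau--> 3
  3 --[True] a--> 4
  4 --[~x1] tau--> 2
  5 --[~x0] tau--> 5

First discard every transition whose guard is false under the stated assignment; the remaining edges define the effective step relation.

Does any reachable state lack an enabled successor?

Answer: DEADLOCK-FREE

Trace:
Reachable = {0,5}
  0: tau→5  [1 out]
  5: tau→5  [1 out]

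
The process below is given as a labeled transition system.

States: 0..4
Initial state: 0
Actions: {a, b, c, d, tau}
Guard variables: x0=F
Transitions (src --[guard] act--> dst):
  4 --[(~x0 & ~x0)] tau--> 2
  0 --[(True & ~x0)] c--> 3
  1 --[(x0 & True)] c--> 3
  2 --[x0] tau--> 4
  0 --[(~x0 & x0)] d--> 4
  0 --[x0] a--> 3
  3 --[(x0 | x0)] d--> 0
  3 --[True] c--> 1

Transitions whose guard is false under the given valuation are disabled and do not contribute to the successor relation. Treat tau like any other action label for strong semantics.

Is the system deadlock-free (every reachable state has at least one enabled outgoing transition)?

Answer: DEADLOCK at state 1

Working:
Reachable = {0,1,3}
  0: c→3  [1 exit(s)]
  1: ∅  [deadlock]
  3: c→1  [1 exit(s)]
witness 1: c·c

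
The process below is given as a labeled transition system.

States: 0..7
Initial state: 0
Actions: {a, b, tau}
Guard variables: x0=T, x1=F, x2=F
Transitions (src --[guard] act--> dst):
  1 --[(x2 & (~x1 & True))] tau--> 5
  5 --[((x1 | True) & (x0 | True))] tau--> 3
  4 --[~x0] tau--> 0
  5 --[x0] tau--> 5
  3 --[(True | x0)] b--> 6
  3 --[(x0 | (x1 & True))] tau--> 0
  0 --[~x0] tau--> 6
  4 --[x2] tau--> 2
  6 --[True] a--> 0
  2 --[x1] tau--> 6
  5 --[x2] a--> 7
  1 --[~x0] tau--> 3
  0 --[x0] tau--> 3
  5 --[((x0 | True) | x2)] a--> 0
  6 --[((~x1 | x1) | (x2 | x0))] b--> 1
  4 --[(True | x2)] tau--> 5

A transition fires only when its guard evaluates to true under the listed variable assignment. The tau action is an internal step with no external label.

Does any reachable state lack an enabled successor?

Reachable = {0,1,3,6}
  0: tau→3  [1 out]
  1: ∅  [deadlock]
  3: b→6  tau→0  [2 out]
  6: a→0  b→1  [2 out]
witness 1: tau·b·b

Answer: DEADLOCK at state 1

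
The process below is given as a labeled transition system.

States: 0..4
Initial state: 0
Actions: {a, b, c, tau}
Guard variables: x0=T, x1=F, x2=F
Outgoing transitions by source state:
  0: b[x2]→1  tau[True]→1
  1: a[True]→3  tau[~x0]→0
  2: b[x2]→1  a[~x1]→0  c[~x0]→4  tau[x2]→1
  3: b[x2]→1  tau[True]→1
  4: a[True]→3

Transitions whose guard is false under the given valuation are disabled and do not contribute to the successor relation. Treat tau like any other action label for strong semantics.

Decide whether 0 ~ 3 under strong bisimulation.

Refine partition for ~:
  P[0] = {{0,1,2,3,4}}
  P[1] = {{0,3},{1,2,4}}
stable after 2 split(s): 2 block(s)
0∈{0,3}, 3∈{0,3}

Answer: BISIMILAR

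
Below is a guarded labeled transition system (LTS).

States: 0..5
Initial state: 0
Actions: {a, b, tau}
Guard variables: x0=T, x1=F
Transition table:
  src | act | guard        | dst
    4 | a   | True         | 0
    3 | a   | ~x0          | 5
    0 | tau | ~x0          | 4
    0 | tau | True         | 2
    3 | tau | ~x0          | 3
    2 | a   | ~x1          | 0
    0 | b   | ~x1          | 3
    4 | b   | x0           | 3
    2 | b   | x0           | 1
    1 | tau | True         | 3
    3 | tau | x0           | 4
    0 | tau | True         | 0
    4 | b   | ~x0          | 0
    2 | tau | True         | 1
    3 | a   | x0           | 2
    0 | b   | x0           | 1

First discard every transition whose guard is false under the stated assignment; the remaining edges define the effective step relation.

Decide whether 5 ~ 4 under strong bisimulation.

Answer: NOT BISIMILAR

Analysis:
Refine partition for ~:
  round 0: {{0,1,2,3,4,5}}
  round 1: {{0},{1},{2},{3},{4},{5}}
Fixed point at round 2; 6 class(es).
[5]={5}  [4]={4}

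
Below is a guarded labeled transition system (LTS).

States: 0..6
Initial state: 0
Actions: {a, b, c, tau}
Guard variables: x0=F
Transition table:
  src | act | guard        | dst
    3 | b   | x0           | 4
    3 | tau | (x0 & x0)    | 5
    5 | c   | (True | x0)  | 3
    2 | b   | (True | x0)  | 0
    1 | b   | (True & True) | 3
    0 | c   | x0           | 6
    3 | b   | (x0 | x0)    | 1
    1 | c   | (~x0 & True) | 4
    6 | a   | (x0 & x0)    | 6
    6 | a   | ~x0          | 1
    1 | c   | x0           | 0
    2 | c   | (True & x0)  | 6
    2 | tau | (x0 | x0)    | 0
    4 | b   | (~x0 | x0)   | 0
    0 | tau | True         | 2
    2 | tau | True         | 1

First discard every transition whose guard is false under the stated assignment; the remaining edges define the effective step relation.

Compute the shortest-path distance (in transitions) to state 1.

Breadth-first toward 1:
  Layer 0: {0}
  Layer 1: {2}
  Layer 2: {1}
first hit 1 at d=2 via tau·tau

Answer: 2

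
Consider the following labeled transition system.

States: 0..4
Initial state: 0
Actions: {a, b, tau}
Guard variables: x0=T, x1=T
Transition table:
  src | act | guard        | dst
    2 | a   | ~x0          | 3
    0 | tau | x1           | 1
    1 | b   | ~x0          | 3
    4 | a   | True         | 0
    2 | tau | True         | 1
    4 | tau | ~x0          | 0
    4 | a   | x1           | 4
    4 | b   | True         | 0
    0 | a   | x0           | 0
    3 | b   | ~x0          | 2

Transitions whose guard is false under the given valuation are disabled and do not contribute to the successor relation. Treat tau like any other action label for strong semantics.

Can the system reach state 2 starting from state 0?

After dropping false guards: 6 live edges.
depth 0: {0}
depth 1: {1}  cumulative {0,1}
Reachable = {0,1}

Answer: UNREACHABLE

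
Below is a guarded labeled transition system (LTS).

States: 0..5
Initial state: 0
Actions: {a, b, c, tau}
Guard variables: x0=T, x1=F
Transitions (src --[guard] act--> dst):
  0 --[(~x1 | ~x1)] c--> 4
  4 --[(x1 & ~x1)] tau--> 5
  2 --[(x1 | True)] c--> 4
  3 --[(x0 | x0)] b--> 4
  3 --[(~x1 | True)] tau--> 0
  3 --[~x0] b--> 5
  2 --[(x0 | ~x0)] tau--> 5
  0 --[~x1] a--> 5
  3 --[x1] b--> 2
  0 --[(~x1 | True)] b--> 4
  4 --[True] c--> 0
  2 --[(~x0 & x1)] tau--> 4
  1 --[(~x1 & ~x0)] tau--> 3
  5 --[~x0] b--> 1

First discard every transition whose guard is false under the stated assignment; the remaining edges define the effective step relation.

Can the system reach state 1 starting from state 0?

Answer: UNREACHABLE

Analysis:
8 transition(s) survive guard evaluation.
depth 0: {0}
depth 1: {4,5}  total {0,4,5}
R = {0,4,5}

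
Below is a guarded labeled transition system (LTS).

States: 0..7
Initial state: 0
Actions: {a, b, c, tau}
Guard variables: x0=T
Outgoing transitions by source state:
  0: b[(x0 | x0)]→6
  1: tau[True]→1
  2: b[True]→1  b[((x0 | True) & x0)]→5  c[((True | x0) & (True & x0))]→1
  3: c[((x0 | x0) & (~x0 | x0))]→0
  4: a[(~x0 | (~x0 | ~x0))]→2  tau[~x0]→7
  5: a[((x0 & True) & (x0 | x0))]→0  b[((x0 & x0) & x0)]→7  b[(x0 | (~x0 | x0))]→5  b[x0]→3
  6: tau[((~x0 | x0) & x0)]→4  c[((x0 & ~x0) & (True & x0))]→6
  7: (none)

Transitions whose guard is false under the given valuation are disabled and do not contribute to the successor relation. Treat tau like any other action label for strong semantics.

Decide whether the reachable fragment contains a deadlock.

Reach set: {0,4,6}
  0: b→6  [1 out]
  4: ∅  [no exit]
  6: tau→4  [1 out]
trace reaching 4: b·tau

Answer: DEADLOCK at state 4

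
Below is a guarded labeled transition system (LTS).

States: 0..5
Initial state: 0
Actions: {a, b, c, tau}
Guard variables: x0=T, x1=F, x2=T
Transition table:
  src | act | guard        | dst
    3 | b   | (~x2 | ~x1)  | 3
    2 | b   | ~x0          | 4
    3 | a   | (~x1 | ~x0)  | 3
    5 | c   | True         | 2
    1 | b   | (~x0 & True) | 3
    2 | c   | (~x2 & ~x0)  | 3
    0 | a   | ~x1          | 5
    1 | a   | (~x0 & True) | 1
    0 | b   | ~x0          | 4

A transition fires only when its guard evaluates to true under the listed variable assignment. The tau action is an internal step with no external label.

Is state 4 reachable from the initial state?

Answer: UNREACHABLE

Analysis:
After dropping false guards: 4 live edges.
depth 0: {0}
depth 1: {5}  cumulative {0,5}
depth 2: {2}  cumulative {0,2,5}
R = {0,2,5}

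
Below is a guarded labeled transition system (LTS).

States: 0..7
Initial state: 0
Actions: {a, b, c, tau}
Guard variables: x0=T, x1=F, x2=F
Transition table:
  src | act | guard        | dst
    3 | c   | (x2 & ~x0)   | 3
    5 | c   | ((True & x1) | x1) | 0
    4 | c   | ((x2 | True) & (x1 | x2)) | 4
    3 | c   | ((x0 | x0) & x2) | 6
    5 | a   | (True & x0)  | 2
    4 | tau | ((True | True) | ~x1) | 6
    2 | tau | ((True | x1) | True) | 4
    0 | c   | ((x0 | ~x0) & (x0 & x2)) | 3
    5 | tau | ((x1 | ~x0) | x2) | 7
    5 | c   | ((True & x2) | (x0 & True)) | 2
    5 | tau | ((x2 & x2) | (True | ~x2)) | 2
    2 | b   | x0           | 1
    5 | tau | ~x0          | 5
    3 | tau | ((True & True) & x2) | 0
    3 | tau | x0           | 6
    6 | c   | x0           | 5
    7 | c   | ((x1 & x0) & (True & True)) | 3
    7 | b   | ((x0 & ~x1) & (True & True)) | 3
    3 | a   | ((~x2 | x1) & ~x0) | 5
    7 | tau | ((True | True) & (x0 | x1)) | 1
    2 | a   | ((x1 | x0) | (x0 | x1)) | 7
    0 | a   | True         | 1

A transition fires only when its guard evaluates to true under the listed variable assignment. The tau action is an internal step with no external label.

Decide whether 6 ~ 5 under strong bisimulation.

Bisimulation quotient by refinement:
  π0 = {{0,1,2,3,4,5,6,7}}
  π1 = {{0},{1},{2},{3,4},{5},{6},{7}}
7 equivalence class(es) (converged in 2)
[6]={6}  [5]={5}

Answer: NOT BISIMILAR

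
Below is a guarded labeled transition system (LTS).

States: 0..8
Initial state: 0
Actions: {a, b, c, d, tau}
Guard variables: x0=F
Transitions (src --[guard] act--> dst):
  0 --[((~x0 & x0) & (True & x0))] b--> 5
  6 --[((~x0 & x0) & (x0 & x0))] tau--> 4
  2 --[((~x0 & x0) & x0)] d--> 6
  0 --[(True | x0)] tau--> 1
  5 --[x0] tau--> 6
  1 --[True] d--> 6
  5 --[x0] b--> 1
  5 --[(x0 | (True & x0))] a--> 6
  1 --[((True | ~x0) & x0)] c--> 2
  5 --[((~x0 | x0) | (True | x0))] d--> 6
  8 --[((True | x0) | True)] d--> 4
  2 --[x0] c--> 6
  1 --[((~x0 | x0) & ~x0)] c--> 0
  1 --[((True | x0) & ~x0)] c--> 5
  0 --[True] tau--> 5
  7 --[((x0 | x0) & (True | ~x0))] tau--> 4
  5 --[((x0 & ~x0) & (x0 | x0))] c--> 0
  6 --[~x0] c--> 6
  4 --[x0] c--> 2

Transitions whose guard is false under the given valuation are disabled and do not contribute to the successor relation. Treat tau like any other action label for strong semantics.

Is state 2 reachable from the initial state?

8 transition(s) survive guard evaluation.
depth 0: {0}
depth 1: {1,5}  total {0,1,5}
depth 2: {6}  total {0,1,5,6}
Reach set: {0,1,5,6}

Answer: UNREACHABLE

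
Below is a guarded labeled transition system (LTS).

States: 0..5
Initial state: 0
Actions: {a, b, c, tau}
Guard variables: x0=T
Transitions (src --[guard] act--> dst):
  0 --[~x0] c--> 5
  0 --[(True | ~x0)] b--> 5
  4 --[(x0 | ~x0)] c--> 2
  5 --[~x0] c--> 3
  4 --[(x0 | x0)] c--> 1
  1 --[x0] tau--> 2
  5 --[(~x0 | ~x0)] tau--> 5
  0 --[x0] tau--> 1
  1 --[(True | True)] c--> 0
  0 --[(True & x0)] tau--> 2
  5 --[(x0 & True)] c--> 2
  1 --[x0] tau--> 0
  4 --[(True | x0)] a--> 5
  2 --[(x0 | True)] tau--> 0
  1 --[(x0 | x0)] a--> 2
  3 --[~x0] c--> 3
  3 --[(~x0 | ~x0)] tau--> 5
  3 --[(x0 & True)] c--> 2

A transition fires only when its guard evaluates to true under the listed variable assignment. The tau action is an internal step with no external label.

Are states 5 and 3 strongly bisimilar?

Compute ~ classes (split until stable):
  round 0: {{0,1,2,3,4,5}}
  round 1: {{0},{1},{2},{3,5},{4}}
stable after 2 split(s): 5 block(s)
5∈{3,5}, 3∈{3,5}

Answer: BISIMILAR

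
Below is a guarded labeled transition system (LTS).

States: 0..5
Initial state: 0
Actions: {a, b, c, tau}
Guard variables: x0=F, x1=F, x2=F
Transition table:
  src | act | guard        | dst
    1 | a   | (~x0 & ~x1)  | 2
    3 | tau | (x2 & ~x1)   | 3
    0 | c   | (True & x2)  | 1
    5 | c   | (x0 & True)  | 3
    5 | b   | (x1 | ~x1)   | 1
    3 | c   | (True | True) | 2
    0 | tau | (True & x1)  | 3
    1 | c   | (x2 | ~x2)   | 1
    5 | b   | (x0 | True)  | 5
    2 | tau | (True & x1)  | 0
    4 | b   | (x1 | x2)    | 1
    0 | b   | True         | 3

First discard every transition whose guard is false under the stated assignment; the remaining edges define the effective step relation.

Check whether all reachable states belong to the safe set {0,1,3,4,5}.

Answer: INVARIANT VIOLATED at state 2

Trace:
Inv-set: {0,1,3,4,5}
Reach set: {0,2,3}
  0: ok
  2: ✗ unsafe
  3: ok
witness against invariant: b·c → 2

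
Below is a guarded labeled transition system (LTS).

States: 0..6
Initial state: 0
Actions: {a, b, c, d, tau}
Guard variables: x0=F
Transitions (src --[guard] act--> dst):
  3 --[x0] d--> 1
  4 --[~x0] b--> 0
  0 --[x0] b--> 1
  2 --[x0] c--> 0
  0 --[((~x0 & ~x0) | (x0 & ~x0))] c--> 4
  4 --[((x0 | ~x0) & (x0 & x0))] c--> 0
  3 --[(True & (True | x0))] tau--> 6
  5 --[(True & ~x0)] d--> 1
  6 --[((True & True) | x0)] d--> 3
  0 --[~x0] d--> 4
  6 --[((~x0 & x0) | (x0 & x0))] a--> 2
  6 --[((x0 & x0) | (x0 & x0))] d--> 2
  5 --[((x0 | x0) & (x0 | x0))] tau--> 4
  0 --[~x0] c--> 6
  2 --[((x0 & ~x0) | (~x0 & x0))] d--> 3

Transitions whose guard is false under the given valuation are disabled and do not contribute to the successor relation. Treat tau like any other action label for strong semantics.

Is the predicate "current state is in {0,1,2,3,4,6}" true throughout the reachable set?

Inv-set: {0,1,2,3,4,6}
R = {0,3,4,6}
  0: ok
  3: ok
  4: ok
  6: ok

Answer: INVARIANT HOLDS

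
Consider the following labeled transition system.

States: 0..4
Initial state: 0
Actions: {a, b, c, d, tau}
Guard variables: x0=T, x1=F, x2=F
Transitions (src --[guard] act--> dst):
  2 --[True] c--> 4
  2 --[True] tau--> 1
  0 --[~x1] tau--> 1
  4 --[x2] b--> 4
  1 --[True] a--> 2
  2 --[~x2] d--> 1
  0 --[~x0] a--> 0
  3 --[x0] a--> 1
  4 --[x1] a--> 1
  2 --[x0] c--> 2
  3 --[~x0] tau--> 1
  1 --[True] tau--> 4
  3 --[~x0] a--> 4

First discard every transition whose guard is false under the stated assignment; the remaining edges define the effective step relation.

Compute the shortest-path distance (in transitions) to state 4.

Answer: 2

Working:
BFS to 4:
  L0 = {0}
  L1 = {1}
  L2 = {2,4}
first hit 4 at d=2 via tau·tau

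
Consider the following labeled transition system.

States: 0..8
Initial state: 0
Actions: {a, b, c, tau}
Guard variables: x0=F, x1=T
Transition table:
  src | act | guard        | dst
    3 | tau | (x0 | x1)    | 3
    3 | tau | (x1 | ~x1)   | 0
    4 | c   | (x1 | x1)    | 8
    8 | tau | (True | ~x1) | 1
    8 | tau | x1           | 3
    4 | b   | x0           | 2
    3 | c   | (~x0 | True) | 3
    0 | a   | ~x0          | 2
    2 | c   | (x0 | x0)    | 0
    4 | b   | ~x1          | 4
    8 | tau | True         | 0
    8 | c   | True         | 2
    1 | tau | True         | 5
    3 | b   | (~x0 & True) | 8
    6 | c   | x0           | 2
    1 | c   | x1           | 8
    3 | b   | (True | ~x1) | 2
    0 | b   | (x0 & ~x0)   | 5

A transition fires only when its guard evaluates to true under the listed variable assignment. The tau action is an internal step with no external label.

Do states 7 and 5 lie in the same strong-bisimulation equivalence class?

Answer: BISIMILAR

Working:
Compute ~ classes (split until stable):
  round 0: {{0,1,2,3,4,5,6,7,8}}
  round 1: {{0},{1,8},{2,5,6,7},{3},{4}}
  round 2: {{0},{1},{2,5,6,7},{3},{4},{8}}
stable after 3 split(s): 6 block(s)
class of 7: {2,5,6,7}; class of 5: {2,5,6,7}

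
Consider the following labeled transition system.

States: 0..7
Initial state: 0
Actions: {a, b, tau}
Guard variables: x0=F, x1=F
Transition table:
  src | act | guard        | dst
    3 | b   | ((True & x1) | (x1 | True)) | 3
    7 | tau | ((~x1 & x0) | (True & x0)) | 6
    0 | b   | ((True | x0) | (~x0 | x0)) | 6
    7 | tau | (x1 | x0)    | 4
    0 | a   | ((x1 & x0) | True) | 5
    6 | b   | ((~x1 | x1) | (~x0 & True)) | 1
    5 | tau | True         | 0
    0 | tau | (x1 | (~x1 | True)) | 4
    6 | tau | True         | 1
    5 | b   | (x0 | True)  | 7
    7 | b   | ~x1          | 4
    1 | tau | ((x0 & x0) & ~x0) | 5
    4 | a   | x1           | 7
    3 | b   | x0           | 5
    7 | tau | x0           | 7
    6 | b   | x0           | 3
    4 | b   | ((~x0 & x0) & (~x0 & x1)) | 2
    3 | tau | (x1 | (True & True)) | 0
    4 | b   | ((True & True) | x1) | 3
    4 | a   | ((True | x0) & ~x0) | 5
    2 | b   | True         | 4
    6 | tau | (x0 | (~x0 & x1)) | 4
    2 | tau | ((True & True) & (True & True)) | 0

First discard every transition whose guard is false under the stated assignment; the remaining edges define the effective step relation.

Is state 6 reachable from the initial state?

Answer: REACHABLE

Analysis:
14 transition(s) survive guard evaluation.
Layer 0: {0}
Layer 1: {4,5,6}  now seen {0,4,5,6}
Layer 2: {1,3,7}  now seen {0,1,3,4,5,6,7}
R = {0,1,3,4,5,6,7}
witness 6: b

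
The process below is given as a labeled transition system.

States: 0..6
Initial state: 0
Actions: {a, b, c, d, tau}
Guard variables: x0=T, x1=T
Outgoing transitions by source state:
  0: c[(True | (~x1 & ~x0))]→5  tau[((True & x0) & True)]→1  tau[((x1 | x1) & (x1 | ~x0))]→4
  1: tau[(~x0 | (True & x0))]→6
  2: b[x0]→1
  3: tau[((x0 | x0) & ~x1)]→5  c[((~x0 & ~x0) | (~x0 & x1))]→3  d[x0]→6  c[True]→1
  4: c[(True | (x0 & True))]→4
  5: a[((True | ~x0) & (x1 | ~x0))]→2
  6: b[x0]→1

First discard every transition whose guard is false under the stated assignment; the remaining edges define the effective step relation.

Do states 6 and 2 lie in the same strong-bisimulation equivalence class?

Compute ~ classes (split until stable):
  P[0] = {{0,1,2,3,4,5,6}}
  P[1] = {{0},{1},{2,6},{3},{4},{5}}
Fixed point at round 2; 6 class(es).
6∈{2,6}, 2∈{2,6}

Answer: BISIMILAR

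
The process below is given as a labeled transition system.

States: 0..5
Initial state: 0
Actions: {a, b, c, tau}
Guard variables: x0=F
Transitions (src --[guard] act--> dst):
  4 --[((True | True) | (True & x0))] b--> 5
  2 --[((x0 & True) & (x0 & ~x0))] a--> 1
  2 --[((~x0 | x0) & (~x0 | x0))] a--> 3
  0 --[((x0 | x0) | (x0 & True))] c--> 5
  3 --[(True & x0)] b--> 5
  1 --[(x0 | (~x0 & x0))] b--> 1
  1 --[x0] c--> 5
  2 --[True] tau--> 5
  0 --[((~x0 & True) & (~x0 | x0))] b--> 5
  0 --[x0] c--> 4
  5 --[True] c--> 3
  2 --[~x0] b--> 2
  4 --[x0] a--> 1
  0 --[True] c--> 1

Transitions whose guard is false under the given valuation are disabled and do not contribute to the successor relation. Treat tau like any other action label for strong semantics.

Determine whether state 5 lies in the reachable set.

Answer: REACHABLE

Working:
After dropping false guards: 7 live edges.
Layer 0: {0}
Layer 1: {1,5}  cumulative {0,1,5}
Layer 2: {3}  cumulative {0,1,3,5}
Reach set: {0,1,3,5}
trace reaching 5: b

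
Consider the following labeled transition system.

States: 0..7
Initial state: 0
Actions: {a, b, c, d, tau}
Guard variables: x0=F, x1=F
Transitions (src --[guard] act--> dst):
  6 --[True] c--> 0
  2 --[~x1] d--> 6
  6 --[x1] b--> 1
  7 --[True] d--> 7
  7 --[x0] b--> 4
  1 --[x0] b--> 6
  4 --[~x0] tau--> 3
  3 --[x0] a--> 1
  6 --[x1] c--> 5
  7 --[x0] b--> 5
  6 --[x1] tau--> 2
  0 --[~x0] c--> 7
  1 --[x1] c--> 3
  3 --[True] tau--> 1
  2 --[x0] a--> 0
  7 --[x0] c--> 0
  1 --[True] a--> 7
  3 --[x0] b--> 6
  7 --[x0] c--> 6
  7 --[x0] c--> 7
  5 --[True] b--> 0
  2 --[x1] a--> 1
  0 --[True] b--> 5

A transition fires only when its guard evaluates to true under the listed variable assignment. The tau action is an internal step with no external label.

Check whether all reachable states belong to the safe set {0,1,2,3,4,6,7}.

Answer: INVARIANT VIOLATED at state 5

Trace:
Allowed set {0,1,2,3,4,6,7}
Reach set: {0,5,7}
  0: ✓
  5: outside
  7: ✓
reach 5 via b — violates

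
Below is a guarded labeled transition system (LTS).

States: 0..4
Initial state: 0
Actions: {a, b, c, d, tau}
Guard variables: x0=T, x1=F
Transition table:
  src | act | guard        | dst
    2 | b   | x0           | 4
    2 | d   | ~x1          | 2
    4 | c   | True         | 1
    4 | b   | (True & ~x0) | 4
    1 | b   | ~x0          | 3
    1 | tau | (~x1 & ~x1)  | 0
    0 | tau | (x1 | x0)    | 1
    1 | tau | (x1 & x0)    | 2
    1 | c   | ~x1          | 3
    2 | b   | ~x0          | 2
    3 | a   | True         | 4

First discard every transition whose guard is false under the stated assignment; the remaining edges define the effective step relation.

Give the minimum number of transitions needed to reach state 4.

Breadth-first toward 4:
  depth 0: {0}
  depth 1: {1}
  depth 2: {3}
  depth 3: {4}
depth(4)=3, e.g. tau·c·a

Answer: 3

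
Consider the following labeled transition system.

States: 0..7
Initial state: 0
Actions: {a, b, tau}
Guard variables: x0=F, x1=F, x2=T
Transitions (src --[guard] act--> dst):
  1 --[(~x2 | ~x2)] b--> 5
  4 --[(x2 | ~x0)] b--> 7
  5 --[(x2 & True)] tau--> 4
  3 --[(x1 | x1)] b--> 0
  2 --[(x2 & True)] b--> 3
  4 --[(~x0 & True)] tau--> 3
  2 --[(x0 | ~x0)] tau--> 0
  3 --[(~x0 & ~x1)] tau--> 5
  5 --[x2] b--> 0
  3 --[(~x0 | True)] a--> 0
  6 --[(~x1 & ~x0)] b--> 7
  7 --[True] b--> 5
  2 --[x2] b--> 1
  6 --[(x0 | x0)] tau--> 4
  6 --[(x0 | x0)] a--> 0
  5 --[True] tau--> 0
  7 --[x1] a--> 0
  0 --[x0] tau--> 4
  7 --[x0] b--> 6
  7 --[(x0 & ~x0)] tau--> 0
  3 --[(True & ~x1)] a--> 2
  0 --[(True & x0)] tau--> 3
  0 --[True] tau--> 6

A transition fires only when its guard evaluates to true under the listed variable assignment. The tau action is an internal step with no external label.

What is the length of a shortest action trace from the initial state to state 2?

Answer: 6

Trace:
Layered search for 2:
  L0 = {0}
  L1 = {6}
  L2 = {7}
  L3 = {5}
  L4 = {4}
  L5 = {3}
  L6 = {2}
first hit 2 at d=6 via tau·b·b·tau·tau·a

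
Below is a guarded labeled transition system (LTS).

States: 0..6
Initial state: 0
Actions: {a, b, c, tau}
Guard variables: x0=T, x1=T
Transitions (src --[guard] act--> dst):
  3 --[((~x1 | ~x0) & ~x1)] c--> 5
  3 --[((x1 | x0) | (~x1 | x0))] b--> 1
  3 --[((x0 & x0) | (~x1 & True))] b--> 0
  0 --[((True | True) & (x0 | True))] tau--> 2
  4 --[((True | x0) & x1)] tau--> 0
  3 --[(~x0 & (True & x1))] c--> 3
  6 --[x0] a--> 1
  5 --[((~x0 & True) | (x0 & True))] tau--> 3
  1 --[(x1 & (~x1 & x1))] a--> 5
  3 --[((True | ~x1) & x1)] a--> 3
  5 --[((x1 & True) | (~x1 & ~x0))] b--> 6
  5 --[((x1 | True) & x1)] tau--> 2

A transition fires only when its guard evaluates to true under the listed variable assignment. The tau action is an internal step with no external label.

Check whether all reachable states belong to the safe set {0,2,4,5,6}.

Answer: INVARIANT HOLDS

Analysis:
Allowed set {0,2,4,5,6}
Reachable = {0,2}
  0: ✓
  2: ✓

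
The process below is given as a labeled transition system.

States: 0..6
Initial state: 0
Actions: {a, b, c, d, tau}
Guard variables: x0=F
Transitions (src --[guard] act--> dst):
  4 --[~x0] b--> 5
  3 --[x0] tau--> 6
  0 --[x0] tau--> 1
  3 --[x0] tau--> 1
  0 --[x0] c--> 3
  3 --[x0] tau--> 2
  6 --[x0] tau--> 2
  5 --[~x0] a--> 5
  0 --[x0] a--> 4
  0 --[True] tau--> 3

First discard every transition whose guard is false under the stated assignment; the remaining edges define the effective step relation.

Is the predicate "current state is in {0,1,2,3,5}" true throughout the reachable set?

Inv-set: {0,1,2,3,5}
R = {0,3}
  0: ok
  3: ok

Answer: INVARIANT HOLDS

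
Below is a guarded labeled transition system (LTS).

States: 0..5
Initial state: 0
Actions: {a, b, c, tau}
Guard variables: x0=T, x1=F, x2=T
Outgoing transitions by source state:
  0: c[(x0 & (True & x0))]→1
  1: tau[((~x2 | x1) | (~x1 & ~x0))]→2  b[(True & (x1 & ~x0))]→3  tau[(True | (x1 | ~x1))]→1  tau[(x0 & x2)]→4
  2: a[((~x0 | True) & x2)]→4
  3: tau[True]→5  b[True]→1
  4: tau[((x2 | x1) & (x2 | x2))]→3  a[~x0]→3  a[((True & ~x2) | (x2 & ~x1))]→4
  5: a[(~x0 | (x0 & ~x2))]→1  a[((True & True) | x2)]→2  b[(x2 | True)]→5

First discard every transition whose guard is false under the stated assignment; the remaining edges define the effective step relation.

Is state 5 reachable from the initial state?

Answer: REACHABLE

Analysis:
After dropping false guards: 10 live edges.
Layer 0: {0}
Layer 1: {1}  total {0,1}
Layer 2: {4}  total {0,1,4}
Layer 3: {3}  total {0,1,3,4}
Layer 4: {5}  total {0,1,3,4,5}
Layer 5: {2}  total {0,1,2,3,4,5}
Reach set: {0,1,2,3,4,5}
Path to 5: c·tau·tau·tau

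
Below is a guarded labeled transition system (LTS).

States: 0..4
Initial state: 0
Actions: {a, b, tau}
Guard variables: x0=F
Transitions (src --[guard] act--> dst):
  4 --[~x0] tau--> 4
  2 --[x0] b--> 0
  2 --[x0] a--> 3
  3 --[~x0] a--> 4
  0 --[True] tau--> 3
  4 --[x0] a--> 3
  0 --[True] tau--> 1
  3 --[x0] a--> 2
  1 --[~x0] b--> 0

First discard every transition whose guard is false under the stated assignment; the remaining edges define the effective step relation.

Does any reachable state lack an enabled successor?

Answer: DEADLOCK-FREE

Analysis:
R = {0,1,3,4}
  0: tau→1  tau→3  [deg 2]
  1: b→0  [deg 1]
  3: a→4  [deg 1]
  4: tau→4  [deg 1]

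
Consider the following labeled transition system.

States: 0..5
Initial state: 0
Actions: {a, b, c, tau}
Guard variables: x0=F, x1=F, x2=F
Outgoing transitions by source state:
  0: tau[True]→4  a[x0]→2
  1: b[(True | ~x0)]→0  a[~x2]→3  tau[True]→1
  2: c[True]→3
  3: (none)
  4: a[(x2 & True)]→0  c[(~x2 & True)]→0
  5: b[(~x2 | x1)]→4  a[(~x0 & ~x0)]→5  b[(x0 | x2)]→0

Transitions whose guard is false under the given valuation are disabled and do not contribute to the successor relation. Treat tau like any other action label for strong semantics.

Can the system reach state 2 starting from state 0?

After dropping false guards: 8 live edges.
depth 0: {0}
depth 1: {4}  cumulative {0,4}
Reach set: {0,4}

Answer: UNREACHABLE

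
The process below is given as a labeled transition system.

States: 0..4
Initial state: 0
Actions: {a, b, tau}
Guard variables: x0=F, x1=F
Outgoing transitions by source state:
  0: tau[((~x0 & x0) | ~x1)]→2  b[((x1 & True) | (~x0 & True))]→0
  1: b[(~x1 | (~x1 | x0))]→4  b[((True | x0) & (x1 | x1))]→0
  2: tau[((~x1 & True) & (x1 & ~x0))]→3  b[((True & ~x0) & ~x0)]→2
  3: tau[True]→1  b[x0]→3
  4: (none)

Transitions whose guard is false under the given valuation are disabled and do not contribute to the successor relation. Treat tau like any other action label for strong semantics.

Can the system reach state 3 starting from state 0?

Answer: UNREACHABLE

Analysis:
Guard filter leaves 5 enabled edge(s).
depth 0: {0}
depth 1: {2}  total {0,2}
Reach set: {0,2}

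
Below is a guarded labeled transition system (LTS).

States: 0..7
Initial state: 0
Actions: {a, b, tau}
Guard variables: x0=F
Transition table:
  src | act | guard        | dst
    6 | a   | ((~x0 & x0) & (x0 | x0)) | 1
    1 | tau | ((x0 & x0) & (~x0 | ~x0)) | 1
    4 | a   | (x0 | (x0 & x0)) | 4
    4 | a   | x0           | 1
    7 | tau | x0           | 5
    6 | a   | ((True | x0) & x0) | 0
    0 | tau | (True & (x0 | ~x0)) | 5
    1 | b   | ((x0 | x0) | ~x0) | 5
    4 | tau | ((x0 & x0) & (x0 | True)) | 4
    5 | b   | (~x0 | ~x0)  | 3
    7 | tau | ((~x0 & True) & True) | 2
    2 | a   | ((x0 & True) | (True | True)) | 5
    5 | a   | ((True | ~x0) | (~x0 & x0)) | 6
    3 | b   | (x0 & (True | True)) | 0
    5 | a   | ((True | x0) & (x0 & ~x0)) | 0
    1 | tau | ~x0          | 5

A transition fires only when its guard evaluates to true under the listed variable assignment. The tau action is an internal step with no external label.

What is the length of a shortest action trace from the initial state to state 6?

Layered search for 6:
  L0 = {0}
  L1 = {5}
  L2 = {3,6}
depth(6)=2, e.g. tau·a

Answer: 2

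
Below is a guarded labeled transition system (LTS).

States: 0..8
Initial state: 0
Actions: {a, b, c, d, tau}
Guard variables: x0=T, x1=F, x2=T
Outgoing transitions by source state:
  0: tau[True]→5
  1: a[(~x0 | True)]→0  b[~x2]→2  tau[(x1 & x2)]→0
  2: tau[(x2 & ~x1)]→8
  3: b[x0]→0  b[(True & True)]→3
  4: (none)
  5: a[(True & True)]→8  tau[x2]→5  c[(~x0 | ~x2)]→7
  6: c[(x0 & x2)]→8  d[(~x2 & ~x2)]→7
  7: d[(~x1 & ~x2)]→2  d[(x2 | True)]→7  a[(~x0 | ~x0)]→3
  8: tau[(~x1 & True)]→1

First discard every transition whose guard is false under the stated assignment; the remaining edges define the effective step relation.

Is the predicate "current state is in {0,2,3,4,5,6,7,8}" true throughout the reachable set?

Answer: INVARIANT VIOLATED at state 1

Trace:
Allowed set {0,2,3,4,5,6,7,8}
Reach set: {0,1,5,8}
  0: ✓
  1: ✗ unsafe
  5: ✓
  8: ✓
counterexample path to 1: tau·a·tau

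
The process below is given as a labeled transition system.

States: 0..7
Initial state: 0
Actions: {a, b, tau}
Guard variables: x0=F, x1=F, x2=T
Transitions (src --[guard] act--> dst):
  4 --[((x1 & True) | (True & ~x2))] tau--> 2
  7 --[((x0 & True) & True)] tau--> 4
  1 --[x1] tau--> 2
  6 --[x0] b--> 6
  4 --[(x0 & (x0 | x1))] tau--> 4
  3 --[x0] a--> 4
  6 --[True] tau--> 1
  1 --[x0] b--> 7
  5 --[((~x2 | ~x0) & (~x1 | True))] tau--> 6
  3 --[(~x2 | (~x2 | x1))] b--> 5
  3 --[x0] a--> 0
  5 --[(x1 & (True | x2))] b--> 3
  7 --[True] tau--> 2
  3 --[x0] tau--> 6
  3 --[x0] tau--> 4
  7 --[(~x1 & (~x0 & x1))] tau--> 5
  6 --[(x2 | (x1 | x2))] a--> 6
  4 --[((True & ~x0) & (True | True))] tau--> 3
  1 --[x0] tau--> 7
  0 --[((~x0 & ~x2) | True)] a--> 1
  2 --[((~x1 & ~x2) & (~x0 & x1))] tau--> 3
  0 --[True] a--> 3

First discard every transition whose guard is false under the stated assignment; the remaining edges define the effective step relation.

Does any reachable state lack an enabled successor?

Answer: DEADLOCK at state 1

Analysis:
R = {0,1,3}
  0: a→1  a→3  [2 exit(s)]
  1: ∅  [no exit]
  3: ∅  [no exit]
witness 1: a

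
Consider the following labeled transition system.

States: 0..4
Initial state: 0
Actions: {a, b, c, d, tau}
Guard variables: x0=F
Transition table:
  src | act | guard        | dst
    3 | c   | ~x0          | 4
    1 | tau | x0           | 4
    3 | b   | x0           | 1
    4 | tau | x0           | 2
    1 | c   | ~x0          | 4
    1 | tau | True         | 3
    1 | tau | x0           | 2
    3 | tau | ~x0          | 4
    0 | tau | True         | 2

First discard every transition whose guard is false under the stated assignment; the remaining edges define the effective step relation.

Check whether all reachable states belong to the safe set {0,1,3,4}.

Safe = {0,1,3,4}
R = {0,2}
  0: ✓
  2: outside
witness against invariant: tau → 2

Answer: INVARIANT VIOLATED at state 2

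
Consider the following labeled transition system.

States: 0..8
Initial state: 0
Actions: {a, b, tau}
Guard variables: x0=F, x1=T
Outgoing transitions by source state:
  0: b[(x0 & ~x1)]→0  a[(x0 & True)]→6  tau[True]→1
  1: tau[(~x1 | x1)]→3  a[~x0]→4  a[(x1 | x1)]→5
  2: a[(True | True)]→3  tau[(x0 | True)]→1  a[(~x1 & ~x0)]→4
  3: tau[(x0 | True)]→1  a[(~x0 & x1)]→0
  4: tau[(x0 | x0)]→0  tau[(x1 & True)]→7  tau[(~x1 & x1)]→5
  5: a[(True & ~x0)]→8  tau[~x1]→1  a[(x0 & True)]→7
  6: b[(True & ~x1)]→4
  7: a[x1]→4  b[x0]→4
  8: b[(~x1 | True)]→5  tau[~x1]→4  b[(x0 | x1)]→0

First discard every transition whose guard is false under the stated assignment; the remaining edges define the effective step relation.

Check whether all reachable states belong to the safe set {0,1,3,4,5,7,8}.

Answer: INVARIANT HOLDS

Trace:
Safe = {0,1,3,4,5,7,8}
Reach set: {0,1,3,4,5,7,8}
  0: ✓
  1: ✓
  3: ✓
  4: ✓
  5: ✓
  7: ✓
  8: ✓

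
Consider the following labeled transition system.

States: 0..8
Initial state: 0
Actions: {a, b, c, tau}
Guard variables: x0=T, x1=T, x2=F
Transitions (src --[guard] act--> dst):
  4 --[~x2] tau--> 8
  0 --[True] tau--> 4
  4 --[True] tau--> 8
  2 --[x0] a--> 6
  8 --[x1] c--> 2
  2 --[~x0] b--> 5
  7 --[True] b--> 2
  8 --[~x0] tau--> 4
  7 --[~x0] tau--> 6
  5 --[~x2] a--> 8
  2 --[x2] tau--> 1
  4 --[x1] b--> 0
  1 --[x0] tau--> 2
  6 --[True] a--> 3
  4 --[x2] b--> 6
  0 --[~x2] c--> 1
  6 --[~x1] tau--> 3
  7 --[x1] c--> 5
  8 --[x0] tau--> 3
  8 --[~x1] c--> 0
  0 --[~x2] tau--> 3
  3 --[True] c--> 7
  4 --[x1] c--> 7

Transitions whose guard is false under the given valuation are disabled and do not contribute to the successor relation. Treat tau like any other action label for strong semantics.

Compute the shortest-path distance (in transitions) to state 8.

Layered search for 8:
  Layer 0: {0}
  Layer 1: {1,3,4}
  Layer 2: {2,7,8}
depth(8)=2, e.g. tau·tau

Answer: 2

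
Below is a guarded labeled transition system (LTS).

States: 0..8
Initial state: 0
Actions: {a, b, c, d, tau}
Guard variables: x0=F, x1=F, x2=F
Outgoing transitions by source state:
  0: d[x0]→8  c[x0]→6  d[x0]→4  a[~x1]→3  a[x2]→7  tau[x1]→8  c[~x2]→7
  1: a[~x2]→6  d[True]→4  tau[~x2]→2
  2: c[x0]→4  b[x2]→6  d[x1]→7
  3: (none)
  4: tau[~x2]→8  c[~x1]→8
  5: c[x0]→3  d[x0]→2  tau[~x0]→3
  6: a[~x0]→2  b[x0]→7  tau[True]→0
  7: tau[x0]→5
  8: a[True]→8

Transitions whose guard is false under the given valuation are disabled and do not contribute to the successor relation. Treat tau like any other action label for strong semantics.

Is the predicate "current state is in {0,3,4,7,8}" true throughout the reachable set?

Allowed set {0,3,4,7,8}
Reachable = {0,3,7}
  0: safe
  3: safe
  7: safe

Answer: INVARIANT HOLDS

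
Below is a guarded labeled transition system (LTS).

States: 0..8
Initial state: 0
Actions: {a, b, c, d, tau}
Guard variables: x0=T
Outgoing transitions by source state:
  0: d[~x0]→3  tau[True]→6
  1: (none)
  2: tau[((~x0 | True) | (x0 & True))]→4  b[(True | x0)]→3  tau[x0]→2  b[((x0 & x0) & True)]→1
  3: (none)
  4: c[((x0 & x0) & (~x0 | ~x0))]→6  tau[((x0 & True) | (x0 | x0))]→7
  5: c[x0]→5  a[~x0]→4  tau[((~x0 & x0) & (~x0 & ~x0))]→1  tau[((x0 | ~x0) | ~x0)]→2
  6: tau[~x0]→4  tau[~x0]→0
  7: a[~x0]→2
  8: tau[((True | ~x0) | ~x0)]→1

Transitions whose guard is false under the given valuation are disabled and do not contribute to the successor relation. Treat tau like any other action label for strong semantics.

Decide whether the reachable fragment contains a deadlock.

R = {0,6}
  0: tau→6  [1 exit(s)]
  6: ∅  [no exit]
witness 6: tau

Answer: DEADLOCK at state 6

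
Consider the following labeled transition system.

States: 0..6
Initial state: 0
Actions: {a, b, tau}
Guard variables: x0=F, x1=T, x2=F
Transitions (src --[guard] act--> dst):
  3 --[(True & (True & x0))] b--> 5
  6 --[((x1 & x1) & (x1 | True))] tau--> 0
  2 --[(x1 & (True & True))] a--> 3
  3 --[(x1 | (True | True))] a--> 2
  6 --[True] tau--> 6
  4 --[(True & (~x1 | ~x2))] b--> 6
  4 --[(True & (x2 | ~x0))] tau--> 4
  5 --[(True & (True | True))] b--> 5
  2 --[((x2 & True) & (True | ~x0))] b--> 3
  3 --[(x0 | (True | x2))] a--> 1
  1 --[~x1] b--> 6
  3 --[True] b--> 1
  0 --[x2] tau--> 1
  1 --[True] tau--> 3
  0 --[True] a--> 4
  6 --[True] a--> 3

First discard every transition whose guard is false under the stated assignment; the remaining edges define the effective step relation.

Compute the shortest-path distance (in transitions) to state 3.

Layered search for 3:
  depth 0: {0}
  depth 1: {4}
  depth 2: {6}
  depth 3: {3}
first hit 3 at d=3 via a·b·a

Answer: 3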